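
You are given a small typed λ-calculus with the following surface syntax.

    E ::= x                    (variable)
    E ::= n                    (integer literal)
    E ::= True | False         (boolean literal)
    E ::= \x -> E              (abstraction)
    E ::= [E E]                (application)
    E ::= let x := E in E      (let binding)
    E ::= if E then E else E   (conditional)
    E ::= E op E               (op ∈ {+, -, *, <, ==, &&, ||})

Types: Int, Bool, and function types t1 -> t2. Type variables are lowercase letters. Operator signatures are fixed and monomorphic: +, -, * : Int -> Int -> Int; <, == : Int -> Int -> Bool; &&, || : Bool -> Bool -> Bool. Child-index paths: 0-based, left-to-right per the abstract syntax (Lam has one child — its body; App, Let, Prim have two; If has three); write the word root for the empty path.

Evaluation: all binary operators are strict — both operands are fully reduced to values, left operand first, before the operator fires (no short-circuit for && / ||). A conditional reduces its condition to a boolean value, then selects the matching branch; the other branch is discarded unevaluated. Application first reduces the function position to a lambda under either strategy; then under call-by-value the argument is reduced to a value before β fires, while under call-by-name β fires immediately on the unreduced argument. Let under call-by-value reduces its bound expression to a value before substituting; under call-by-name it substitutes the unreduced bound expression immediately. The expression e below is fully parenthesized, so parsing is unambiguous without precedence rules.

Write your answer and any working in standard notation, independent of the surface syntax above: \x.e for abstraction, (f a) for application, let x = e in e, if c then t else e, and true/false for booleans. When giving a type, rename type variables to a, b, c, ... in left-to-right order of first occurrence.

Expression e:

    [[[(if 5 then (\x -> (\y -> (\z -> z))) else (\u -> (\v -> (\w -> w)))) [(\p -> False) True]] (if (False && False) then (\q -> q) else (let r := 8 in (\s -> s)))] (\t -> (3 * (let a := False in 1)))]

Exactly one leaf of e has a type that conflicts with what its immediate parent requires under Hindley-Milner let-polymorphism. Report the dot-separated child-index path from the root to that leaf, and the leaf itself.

Answer: 0.0.0.0 : 5

Working:
  unify Int ~ Bool
  FAIL: mismatch Int ~ Bool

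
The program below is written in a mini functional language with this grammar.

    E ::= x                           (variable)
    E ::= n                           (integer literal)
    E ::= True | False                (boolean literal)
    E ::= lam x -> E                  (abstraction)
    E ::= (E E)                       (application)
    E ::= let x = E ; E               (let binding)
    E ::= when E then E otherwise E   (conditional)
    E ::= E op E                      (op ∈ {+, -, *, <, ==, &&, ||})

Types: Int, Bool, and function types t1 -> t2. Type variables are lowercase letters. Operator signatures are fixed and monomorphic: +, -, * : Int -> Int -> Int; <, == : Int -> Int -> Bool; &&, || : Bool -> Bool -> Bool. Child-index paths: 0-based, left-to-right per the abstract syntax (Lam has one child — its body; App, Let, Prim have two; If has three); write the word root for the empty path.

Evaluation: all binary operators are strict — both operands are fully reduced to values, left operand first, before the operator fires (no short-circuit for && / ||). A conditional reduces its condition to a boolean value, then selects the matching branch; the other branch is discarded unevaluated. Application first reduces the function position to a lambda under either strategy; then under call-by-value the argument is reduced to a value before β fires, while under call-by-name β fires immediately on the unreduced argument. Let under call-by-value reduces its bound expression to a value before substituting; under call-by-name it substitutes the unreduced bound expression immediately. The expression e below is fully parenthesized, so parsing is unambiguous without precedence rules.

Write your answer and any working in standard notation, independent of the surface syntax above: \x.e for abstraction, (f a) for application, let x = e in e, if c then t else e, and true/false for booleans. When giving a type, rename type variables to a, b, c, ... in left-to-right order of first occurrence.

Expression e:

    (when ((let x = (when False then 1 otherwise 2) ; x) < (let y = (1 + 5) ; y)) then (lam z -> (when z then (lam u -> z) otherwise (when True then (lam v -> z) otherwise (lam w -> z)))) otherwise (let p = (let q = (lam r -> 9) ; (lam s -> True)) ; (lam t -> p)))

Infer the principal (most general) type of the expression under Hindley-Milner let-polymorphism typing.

Derivation:
  unify Bool ~ Bool
  unify Int ~ Int
let x : Int
x : Int
  unify Int ~ Int
  unify Int ~ Int
  unify Int ~ Int
let y : Int
y : Int
  unify Int ~ Int
  unify Bool ~ Bool
z : a
  unify a ~ Bool
z : Bool
\u._ : b -> Bool
  unify Bool ~ Bool
z : Bool
\v._ : c -> Bool
z : Bool
\w._ : d -> Bool
  unify c -> Bool ~ d -> Bool
  unify c ~ d
  unify Bool ~ Bool
  unify b -> Bool ~ d -> Bool
  unify b ~ d
  unify Bool ~ Bool
\z._ : Bool -> d -> Bool
\r._ : e -> Int
let q : forall. e -> Int
\s._ : f -> Bool
let p : forall. f -> Bool
p : h -> Bool
\t._ : g -> h -> Bool
  unify Bool -> d -> Bool ~ g -> h -> Bool
  unify Bool ~ g
  unify d -> Bool ~ h -> Bool
  unify d ~ h
  unify Bool ~ Bool

Answer: Bool -> a -> Bool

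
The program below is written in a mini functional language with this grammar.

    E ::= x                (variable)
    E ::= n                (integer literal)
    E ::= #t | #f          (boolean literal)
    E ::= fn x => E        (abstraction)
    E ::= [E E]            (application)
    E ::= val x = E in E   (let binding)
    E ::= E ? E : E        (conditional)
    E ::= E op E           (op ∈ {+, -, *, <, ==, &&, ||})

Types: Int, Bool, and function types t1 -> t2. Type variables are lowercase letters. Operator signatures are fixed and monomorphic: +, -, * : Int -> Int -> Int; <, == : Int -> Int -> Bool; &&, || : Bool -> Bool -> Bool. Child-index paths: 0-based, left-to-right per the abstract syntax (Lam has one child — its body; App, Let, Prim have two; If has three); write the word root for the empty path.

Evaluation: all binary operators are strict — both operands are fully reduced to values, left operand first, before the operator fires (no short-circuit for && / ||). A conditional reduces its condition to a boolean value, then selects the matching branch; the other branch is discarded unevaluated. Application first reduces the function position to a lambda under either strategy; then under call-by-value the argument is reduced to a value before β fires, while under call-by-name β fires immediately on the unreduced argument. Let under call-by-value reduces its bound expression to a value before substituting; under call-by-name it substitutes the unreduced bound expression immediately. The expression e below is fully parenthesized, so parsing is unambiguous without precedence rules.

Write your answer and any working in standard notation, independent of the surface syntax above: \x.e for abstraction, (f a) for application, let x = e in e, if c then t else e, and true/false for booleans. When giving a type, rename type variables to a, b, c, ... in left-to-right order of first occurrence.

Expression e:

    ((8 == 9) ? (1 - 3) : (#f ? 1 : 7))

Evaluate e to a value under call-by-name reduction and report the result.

Derivation:
step 0: (if (8 == 9) then (1 - 3) else (if false then 1 else 7))
step 1: [delta@0] (if false then (1 - 3) else (if false then 1 else 7))
step 2: [if@root] (if false then 1 else 7)
step 3: [if@root] 7

Answer: 7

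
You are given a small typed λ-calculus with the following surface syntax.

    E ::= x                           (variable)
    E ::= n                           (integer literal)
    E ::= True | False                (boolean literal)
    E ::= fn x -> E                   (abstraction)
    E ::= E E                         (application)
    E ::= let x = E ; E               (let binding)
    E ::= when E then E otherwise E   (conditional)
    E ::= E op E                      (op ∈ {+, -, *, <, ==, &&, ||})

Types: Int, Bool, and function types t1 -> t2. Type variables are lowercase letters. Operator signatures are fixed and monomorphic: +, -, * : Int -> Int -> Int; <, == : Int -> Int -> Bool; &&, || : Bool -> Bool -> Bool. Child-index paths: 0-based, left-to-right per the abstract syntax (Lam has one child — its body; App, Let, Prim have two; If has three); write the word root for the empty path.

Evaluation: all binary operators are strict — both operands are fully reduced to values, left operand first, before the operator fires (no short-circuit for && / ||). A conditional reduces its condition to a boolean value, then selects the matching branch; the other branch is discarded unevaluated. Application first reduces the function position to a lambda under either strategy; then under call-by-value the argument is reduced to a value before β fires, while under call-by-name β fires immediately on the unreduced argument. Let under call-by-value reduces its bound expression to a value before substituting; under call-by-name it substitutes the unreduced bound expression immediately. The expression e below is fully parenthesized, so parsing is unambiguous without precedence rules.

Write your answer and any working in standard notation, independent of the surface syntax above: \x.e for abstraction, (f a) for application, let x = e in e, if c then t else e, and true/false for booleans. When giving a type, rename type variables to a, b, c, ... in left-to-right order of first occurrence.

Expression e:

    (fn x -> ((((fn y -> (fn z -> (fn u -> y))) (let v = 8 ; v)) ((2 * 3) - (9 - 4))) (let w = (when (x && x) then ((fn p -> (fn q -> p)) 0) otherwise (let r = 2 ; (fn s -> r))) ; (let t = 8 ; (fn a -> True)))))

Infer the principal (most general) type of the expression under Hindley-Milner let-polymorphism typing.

Answer: Bool -> Int

Working:
y : b
\u._ : d -> b
\z._ : c -> d -> b
\y._ : b -> c -> d -> b
let v : Int
v : Int
  unify b -> c -> d -> b ~ Int -> e
  unify b ~ Int
  unify c -> d -> Int ~ e
_ _ : c -> d -> Int
  unify Int ~ Int
  unify Int ~ Int
  unify Int ~ Int
  unify Int ~ Int
  unify Int ~ Int
  unify Int ~ Int
  unify c -> d -> Int ~ Int -> f
  unify c ~ Int
  unify d -> Int ~ f
_ _ : d -> Int
x : a
  unify a ~ Bool
x : Bool
  unify Bool ~ Bool
  unify Bool ~ Bool
p : g
\q._ : h -> g
\p._ : g -> h -> g
  unify g -> h -> g ~ Int -> i
  unify g ~ Int
  unify h -> Int ~ i
_ _ : h -> Int
let r : Int
r : Int
\s._ : j -> Int
  unify h -> Int ~ j -> Int
  unify h ~ j
  unify Int ~ Int
let w : forall. j -> Int
let t : Int
\a._ : k -> Bool
  unify d -> Int ~ (k -> Bool) -> l
  unify d ~ k -> Bool
  unify Int ~ l
_ _ : Int
\x._ : Bool -> Int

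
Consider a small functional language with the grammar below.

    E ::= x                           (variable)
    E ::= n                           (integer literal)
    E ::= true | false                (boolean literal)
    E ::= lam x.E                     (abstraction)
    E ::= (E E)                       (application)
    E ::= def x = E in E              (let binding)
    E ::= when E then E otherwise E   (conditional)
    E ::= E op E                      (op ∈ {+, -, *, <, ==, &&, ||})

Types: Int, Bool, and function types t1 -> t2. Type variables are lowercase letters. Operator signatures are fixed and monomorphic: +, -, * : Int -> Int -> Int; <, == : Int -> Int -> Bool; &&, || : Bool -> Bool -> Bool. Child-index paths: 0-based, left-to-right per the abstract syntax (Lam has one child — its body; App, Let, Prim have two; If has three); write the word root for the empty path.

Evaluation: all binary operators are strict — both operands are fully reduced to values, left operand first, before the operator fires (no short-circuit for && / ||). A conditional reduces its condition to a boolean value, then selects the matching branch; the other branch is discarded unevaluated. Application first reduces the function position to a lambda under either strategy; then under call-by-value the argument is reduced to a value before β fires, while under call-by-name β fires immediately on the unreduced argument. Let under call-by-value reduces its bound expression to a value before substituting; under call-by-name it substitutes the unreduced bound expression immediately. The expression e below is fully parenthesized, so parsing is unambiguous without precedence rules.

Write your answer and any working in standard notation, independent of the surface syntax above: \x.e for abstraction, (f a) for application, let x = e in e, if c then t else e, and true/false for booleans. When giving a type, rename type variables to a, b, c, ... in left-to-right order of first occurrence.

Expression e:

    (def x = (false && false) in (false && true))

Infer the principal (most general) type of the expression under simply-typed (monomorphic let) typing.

Answer: Bool

Trace:
  unify Bool ~ Bool
  unify Bool ~ Bool
let x : Bool
  unify Bool ~ Bool
  unify Bool ~ Bool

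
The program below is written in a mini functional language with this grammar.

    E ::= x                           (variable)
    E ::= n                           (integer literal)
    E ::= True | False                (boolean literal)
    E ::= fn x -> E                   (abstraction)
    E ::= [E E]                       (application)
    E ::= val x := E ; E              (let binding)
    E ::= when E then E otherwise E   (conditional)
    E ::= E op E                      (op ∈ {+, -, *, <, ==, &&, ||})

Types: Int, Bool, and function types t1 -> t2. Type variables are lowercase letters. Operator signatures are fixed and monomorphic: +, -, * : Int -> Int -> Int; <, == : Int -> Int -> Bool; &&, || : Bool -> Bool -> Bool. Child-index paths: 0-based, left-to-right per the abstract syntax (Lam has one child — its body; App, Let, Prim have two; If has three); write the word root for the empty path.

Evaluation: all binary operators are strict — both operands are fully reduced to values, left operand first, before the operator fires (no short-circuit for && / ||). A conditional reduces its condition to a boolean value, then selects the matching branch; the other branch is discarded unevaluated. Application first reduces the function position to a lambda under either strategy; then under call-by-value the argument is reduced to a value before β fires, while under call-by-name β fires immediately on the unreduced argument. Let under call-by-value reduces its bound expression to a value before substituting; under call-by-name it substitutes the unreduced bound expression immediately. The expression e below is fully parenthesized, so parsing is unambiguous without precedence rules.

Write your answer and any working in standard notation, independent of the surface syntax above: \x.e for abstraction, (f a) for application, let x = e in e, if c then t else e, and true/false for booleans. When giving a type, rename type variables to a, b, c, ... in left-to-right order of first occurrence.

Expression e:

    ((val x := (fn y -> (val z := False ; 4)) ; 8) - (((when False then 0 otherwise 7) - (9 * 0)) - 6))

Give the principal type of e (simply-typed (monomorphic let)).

Answer: Int

Working:
let z : Bool
\y._ : a -> Int
let x : a -> Int
  unify Int ~ Int
  unify Bool ~ Bool
  unify Int ~ Int
  unify Int ~ Int
  unify Int ~ Int
  unify Int ~ Int
  unify Int ~ Int
  unify Int ~ Int
  unify Int ~ Int
  unify Int ~ Int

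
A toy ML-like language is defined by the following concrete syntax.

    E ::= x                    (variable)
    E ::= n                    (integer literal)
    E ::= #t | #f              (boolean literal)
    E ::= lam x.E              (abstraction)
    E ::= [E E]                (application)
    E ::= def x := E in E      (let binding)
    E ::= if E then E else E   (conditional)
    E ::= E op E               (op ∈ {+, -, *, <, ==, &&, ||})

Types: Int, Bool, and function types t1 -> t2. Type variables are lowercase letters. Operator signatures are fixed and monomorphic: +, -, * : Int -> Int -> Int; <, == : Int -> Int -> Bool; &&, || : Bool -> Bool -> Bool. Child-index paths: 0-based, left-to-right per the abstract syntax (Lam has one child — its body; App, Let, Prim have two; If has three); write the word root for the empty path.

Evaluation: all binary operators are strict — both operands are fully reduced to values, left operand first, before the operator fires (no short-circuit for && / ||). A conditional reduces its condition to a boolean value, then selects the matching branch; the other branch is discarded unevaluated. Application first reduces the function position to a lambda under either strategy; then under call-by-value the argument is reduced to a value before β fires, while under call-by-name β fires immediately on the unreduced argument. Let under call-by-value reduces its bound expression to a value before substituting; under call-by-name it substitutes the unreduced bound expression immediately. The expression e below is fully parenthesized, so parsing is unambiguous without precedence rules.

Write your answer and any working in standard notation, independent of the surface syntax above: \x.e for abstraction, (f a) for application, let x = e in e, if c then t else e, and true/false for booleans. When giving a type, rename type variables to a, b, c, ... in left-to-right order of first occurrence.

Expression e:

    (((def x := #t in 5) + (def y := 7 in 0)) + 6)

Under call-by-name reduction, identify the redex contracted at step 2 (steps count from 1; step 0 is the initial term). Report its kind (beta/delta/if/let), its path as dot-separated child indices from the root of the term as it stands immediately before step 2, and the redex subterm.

Working:
step 0: (((let x = true in 5) + (let y = 7 in 0)) + 6)
step 1: [let@0.0] ((5 + (let y = 7 in 0)) + 6)
step 2: [let@0.1] ((5 + 0) + 6)

Answer: let at 0.1 : (let y = 7 in 0)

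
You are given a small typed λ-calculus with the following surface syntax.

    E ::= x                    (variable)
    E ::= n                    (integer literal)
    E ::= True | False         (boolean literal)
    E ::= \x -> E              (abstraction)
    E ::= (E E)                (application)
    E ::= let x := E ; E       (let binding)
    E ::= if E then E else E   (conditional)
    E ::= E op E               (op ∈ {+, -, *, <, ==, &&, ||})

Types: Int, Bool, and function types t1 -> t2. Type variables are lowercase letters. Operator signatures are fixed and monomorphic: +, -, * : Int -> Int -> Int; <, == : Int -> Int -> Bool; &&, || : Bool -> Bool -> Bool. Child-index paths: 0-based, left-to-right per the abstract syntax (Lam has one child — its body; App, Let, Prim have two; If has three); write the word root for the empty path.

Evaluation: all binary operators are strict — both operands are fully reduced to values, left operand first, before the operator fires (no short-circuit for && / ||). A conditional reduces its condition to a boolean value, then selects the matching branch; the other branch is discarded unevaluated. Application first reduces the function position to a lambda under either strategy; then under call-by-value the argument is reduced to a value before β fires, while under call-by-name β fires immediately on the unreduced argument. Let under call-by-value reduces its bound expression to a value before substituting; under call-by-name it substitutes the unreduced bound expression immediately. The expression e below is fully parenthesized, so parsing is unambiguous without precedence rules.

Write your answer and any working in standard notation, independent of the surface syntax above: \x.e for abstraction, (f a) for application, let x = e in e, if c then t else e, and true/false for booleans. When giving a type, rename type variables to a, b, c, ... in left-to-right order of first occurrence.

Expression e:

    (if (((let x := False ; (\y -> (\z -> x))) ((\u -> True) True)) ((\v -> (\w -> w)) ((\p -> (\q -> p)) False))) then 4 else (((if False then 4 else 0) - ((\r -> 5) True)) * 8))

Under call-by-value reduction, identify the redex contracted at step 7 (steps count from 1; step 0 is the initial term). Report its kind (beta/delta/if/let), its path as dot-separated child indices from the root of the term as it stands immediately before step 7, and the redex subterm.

Answer: if at root : (if false then 4 else (((if false then 4 else 0) - ((\r.5) true)) * 8))

Working:
step 0: (if (((let x = false in (\y.(\z.x))) ((\u.true) true)) ((\v.(\w.w)) ((\p.(\q.p)) false))) then 4 else (((if false then 4 else 0) - ((\r.5) true)) * 8))
step 1: [let@0.0.0] (if (((\y.(\z.false)) ((\u.true) true)) ((\v.(\w.w)) ((\p.(\q.p)) false))) then 4 else (((if false then 4 else 0) - ((\r.5) true)) * 8))
step 2: [beta@0.0.1] (if (((\y.(\z.false)) true) ((\v.(\w.w)) ((\p.(\q.p)) false))) then 4 else (((if false then 4 else 0) - ((\r.5) true)) * 8))
step 3: [beta@0.0] (if ((\z.false) ((\v.(\w.w)) ((\p.(\q.p)) false))) then 4 else (((if false then 4 else 0) - ((\r.5) true)) * 8))
step 4: [beta@0.1.1] (if ((\z.false) ((\v.(\w.w)) (\q.false))) then 4 else (((if false then 4 else 0) - ((\r.5) true)) * 8))
step 5: [beta@0.1] (if ((\z.false) (\w.w)) then 4 else (((if false then 4 else 0) - ((\r.5) true)) * 8))
step 6: [beta@0] (if false then 4 else (((if false then 4 else 0) - ((\r.5) true)) * 8))
step 7: [if@root] (((if false then 4 else 0) - ((\r.5) true)) * 8)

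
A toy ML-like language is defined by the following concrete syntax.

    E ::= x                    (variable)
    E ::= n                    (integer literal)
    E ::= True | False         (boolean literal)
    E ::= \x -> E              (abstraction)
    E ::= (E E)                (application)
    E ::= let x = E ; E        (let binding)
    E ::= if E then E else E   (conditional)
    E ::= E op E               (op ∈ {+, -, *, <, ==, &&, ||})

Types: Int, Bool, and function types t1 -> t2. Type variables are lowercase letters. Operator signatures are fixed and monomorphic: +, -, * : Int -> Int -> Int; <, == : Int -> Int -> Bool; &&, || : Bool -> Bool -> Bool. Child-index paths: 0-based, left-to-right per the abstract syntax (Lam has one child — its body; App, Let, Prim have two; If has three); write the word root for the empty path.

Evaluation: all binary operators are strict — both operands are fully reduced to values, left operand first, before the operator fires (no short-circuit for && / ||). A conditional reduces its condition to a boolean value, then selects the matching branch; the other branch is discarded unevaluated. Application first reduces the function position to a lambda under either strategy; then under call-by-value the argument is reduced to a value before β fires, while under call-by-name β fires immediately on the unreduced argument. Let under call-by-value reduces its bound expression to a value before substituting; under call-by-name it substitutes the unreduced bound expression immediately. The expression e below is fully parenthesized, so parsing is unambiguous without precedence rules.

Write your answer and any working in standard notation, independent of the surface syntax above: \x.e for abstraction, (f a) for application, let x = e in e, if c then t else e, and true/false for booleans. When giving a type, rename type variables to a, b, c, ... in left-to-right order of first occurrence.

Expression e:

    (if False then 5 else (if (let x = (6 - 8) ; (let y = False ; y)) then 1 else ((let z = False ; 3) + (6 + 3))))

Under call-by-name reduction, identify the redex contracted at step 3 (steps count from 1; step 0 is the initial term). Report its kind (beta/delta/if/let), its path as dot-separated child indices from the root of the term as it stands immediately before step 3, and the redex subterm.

Answer: let at 0 : (let y = false in y)

Working:
step 0: (if false then 5 else (if (let x = (6 - 8) in (let y = false in y)) then 1 else ((let z = false in 3) + (6 + 3))))
step 1: [if@root] (if (let x = (6 - 8) in (let y = false in y)) then 1 else ((let z = false in 3) + (6 + 3)))
step 2: [let@0] (if (let y = false in y) then 1 else ((let z = false in 3) + (6 + 3)))
step 3: [let@0] (if false then 1 else ((let z = false in 3) + (6 + 3)))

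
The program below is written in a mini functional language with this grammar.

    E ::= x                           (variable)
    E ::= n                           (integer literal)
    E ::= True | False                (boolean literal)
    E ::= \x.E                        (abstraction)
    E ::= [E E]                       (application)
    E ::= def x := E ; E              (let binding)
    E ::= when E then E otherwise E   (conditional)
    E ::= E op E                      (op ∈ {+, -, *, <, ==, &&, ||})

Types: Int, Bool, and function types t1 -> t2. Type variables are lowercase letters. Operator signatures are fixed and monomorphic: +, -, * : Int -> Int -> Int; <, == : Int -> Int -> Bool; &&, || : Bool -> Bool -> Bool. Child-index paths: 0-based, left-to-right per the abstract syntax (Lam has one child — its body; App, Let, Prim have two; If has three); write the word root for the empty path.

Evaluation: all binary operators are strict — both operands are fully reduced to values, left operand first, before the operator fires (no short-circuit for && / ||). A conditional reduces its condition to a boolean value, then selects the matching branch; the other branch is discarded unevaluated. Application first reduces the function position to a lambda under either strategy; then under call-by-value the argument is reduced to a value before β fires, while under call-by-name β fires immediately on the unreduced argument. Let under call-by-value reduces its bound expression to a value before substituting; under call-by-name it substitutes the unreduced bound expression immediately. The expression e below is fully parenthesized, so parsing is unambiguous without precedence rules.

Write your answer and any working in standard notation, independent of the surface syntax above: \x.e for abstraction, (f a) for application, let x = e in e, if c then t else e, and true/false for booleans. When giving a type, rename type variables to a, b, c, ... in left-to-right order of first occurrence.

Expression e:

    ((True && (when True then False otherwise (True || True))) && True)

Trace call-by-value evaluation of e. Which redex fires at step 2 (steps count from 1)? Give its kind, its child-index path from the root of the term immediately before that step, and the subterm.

Working:
step 0: ((true && (if true then false else (true || true))) && true)
step 1: [if@0.1] ((true && false) && true)
step 2: [delta@0] (false && true)

Answer: delta at 0 : (true && false)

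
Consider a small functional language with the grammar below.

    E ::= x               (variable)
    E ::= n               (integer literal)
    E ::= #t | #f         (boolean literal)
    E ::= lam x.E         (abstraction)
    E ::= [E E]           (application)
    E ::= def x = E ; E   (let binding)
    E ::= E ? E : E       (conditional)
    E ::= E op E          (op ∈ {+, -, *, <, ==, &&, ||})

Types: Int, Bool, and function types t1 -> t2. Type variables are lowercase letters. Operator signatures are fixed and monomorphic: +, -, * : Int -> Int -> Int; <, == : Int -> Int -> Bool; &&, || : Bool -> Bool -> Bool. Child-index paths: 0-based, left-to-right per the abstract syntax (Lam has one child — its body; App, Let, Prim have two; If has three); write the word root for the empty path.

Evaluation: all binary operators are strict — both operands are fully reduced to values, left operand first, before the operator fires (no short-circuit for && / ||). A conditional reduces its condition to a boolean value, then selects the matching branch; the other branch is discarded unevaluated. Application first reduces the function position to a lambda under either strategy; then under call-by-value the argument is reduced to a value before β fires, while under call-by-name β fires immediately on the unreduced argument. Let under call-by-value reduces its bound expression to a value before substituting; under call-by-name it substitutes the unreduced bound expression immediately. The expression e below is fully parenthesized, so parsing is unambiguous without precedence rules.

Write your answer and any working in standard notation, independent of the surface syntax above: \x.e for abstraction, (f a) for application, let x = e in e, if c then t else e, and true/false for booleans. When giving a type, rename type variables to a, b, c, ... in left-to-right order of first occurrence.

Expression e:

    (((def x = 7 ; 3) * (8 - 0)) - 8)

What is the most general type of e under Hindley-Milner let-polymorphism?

Answer: Int

Working:
let x : Int
  unify Int ~ Int
  unify Int ~ Int
  unify Int ~ Int
  unify Int ~ Int
  unify Int ~ Int
  unify Int ~ Int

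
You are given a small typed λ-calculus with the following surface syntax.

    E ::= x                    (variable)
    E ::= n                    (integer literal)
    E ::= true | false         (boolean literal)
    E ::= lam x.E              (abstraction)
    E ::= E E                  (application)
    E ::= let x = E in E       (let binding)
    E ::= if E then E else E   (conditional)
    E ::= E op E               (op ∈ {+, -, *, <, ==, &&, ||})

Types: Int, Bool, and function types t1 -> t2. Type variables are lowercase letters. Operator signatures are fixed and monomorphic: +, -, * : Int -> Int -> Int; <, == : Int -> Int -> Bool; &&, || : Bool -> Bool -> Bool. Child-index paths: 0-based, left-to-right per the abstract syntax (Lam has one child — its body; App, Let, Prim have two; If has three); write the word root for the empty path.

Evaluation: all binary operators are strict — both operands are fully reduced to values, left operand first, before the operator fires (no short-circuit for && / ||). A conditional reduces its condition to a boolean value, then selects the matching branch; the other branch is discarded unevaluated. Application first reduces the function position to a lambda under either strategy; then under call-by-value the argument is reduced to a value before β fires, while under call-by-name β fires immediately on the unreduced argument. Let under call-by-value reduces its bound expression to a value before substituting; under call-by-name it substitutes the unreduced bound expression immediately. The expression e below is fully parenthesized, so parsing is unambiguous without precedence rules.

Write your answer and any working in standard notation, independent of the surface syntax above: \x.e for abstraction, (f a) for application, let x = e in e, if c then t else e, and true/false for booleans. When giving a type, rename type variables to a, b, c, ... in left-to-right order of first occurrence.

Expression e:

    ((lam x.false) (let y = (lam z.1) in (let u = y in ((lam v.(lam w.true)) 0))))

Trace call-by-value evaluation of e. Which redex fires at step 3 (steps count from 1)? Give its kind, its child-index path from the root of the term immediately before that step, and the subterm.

Working:
step 0: ((\x.false) (let y = (\z.1) in (let u = y in ((\v.(\w.true)) 0))))
step 1: [let@1] ((\x.false) (let u = (\z.1) in ((\v.(\w.true)) 0)))
step 2: [let@1] ((\x.false) ((\v.(\w.true)) 0))
step 3: [beta@1] ((\x.false) (\w.true))

Answer: beta at 1 : ((\v.(\w.true)) 0)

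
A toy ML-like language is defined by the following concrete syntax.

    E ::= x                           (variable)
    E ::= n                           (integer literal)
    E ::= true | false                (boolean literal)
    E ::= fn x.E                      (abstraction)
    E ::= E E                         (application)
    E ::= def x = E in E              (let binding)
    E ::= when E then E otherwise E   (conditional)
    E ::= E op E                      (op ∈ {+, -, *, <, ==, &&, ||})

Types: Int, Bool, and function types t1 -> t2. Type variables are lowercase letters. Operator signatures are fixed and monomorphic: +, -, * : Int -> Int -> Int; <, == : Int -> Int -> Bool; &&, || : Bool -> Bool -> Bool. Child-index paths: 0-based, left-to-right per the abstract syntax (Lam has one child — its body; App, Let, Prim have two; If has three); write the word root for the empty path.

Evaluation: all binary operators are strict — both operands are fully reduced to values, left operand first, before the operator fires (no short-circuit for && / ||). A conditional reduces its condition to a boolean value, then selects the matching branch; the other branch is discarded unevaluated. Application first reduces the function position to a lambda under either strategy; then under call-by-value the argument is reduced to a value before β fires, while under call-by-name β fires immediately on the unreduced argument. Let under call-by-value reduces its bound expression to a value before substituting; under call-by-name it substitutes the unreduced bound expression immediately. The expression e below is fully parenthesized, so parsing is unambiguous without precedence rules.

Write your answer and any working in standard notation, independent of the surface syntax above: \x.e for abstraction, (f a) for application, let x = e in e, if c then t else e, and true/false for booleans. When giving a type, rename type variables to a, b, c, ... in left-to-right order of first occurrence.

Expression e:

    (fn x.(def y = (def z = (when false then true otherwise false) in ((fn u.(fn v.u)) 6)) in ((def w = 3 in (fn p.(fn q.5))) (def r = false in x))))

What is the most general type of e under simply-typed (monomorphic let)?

Derivation:
  unify Bool ~ Bool
  unify Bool ~ Bool
let z : Bool
u : b
\v._ : c -> b
\u._ : b -> c -> b
  unify b -> c -> b ~ Int -> d
  unify b ~ Int
  unify c -> Int ~ d
_ _ : c -> Int
let y : c -> Int
let w : Int
\q._ : f -> Int
\p._ : e -> f -> Int
let r : Bool
x : a
  unify e -> f -> Int ~ a -> g
  unify e ~ a
  unify f -> Int ~ g
_ _ : f -> Int
\x._ : a -> f -> Int

Answer: a -> b -> Int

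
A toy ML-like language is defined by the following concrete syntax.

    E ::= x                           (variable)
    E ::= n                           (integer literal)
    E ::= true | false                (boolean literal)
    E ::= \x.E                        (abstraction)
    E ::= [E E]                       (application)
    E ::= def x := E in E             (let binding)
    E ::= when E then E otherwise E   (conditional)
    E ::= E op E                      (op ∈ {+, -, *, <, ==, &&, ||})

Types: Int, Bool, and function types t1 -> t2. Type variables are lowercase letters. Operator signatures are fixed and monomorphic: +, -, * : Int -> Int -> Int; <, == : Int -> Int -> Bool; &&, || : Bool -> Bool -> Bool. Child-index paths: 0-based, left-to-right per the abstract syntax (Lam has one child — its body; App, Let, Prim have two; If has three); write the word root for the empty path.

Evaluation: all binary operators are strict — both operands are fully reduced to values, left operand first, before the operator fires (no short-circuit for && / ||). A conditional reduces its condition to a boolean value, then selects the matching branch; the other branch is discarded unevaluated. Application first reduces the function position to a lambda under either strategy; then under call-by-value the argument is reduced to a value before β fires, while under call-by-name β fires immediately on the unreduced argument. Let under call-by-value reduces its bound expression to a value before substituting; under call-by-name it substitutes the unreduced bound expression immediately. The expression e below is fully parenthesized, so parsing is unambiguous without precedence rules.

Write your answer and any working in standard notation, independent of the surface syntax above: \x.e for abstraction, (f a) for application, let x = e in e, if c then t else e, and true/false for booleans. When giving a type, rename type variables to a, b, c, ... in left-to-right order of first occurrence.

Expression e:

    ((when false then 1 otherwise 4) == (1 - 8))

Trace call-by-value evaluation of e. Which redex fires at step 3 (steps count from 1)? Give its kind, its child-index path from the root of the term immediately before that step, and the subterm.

Working:
step 0: ((if false then 1 else 4) == (1 - 8))
step 1: [if@0] (4 == (1 - 8))
step 2: [delta@1] (4 == -7)
step 3: [delta@root] false

Answer: delta at root : (4 == -7)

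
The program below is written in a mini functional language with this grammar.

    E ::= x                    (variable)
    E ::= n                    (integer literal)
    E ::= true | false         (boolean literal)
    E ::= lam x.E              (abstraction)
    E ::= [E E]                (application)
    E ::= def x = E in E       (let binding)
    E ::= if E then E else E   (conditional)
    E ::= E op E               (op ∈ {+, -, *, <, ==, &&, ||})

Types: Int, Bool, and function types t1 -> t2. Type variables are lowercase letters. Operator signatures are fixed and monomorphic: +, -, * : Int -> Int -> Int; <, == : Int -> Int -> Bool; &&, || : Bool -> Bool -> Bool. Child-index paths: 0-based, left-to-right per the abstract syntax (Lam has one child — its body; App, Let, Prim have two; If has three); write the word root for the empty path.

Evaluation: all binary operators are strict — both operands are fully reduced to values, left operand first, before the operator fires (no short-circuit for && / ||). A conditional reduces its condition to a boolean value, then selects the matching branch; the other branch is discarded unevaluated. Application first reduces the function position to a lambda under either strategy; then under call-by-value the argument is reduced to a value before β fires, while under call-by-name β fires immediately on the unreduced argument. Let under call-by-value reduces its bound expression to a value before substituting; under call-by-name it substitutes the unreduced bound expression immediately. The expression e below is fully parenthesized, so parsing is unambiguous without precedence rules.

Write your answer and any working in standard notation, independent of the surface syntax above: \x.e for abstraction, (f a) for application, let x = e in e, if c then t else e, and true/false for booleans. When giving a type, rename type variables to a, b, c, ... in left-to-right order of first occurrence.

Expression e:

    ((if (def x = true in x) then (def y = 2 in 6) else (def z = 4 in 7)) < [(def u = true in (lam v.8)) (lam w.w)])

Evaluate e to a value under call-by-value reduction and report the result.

Answer: true

Trace:
step 0: ((if (let x = true in x) then (let y = 2 in 6) else (let z = 4 in 7)) < ((let u = true in (\v.8)) (\w.w)))
step 1: [let@0.0] ((if true then (let y = 2 in 6) else (let z = 4 in 7)) < ((let u = true in (\v.8)) (\w.w)))
step 2: [if@0] ((let y = 2 in 6) < ((let u = true in (\v.8)) (\w.w)))
step 3: [let@0] (6 < ((let u = true in (\v.8)) (\w.w)))
step 4: [let@1.0] (6 < ((\v.8) (\w.w)))
step 5: [beta@1] (6 < 8)
step 6: [delta@root] true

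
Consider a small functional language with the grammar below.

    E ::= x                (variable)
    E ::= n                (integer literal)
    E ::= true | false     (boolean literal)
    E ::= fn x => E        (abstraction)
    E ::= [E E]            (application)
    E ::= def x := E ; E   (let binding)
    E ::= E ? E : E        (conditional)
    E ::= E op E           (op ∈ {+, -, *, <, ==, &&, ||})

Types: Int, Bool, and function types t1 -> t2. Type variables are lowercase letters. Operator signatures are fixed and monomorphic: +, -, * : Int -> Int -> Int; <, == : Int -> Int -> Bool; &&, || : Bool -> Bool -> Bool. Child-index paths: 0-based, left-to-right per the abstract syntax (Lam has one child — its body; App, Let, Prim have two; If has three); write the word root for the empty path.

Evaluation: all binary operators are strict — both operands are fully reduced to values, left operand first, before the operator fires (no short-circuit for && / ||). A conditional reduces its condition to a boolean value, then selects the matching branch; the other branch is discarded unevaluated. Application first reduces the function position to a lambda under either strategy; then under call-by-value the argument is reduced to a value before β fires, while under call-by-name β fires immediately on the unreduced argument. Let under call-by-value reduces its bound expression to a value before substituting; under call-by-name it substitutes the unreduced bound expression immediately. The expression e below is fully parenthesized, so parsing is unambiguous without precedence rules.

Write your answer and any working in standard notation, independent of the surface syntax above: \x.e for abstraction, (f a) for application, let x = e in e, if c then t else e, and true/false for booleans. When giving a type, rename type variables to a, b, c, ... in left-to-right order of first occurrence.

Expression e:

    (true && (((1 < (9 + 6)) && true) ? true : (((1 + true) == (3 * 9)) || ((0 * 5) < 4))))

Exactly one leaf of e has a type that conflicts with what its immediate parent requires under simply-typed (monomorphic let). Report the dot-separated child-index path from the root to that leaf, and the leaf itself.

Trace:
  unify Bool ~ Bool
  unify Int ~ Int
  unify Int ~ Int
  unify Int ~ Int
  unify Int ~ Int
  unify Bool ~ Bool
  unify Bool ~ Bool
  unify Bool ~ Bool
  unify Int ~ Int
  unify Bool ~ Int
  FAIL: mismatch Bool ~ Int

Answer: 1.2.0.0.1 : true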